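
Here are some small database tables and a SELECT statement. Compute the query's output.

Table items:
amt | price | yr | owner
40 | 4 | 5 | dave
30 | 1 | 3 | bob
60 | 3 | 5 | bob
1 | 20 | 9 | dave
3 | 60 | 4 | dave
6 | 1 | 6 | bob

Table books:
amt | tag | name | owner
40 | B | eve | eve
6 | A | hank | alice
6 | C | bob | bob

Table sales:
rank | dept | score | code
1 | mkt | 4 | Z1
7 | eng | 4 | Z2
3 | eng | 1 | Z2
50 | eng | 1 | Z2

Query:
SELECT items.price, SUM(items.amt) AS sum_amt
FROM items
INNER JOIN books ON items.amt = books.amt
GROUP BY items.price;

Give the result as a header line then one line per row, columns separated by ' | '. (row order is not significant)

After JOIN books (3 rows):
items.amt | items.price | items.yr | items.owner | books.amt | books.tag | books.name | books.owner
40 | 4 | 5 | dave | 40 | B | eve | eve
6 | 1 | 6 | bob | 6 | A | hank | alice
6 | 1 | 6 | bob | 6 | C | bob | bob
After GROUP BY (2 rows):
items.price | sum_amt
4 | 40
1 | 12

== RESULT ==
items.price | sum_amt
4 | 40
1 | 12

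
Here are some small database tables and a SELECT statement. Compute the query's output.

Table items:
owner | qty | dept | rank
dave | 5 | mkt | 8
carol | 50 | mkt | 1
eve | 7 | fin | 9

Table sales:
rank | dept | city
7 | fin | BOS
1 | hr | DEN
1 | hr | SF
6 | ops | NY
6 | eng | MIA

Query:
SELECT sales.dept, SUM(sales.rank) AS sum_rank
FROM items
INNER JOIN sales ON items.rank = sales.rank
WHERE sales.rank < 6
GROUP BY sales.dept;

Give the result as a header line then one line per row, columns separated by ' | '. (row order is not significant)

== RESULT ==
sales.dept | sum_rank
hr | 2

Derivation:
After JOIN sales (2 rows):
items.owner | items.qty | items.dept | items.rank | sales.rank | sales.dept | sales.city
carol | 50 | mkt | 1 | 1 | hr | DEN
carol | 50 | mkt | 1 | 1 | hr | SF
After WHERE (2 rows):
items.owner | items.qty | items.dept | items.rank | sales.rank | sales.dept | sales.city
carol | 50 | mkt | 1 | 1 | hr | DEN
carol | 50 | mkt | 1 | 1 | hr | SF
After GROUP BY (1 rows):
sales.dept | sum_rank
hr | 2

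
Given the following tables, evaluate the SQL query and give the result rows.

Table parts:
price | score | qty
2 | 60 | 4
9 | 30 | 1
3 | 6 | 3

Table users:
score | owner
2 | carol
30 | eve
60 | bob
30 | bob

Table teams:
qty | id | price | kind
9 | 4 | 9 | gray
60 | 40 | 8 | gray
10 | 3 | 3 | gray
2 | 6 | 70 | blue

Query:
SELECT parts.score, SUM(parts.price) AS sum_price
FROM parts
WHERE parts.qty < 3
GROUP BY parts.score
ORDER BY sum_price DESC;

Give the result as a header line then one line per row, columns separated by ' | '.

== RESULT ==
parts.score | sum_price
30 | 9

Derivation:
After WHERE (1 rows):
parts.price | parts.score | parts.qty
9 | 30 | 1
After GROUP BY (1 rows):
parts.score | sum_price
30 | 9
After ORDER BY (1 rows):
parts.score | sum_price
30 | 9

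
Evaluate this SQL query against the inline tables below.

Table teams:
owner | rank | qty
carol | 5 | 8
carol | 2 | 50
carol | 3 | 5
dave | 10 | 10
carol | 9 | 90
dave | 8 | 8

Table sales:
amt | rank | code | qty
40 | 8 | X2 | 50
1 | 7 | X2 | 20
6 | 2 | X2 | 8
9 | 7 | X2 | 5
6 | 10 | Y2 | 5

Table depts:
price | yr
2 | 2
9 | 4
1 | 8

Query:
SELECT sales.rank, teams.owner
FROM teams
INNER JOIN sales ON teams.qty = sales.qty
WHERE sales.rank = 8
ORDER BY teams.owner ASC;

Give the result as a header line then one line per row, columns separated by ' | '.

== RESULT ==
sales.rank | teams.owner
8 | carol

Derivation:
After JOIN sales (5 rows):
teams.owner | teams.rank | teams.qty | sales.amt | sales.rank | sales.code | sales.qty
carol | 5 | 8 | 6 | 2 | X2 | 8
carol | 2 | 50 | 40 | 8 | X2 | 50
carol | 3 | 5 | 9 | 7 | X2 | 5
carol | 3 | 5 | 6 | 10 | Y2 | 5
dave | 8 | 8 | 6 | 2 | X2 | 8
After WHERE (1 rows):
teams.owner | teams.rank | teams.qty | sales.amt | sales.rank | sales.code | sales.qty
carol | 2 | 50 | 40 | 8 | X2 | 50
After SELECT (1 rows):
sales.rank | teams.owner
8 | carol
After ORDER BY (1 rows):
sales.rank | teams.owner
8 | carol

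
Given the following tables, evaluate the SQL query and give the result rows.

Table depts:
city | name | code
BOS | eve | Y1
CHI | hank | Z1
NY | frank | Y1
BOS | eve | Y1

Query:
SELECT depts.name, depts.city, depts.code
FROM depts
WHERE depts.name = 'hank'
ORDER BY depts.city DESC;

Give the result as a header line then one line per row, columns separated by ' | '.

After WHERE (1 rows):
depts.city | depts.name | depts.code
CHI | hank | Z1
After SELECT (1 rows):
depts.name | depts.city | depts.code
hank | CHI | Z1
After ORDER BY (1 rows):
depts.name | depts.city | depts.code
hank | CHI | Z1

== RESULT ==
depts.name | depts.city | depts.code
hank | CHI | Z1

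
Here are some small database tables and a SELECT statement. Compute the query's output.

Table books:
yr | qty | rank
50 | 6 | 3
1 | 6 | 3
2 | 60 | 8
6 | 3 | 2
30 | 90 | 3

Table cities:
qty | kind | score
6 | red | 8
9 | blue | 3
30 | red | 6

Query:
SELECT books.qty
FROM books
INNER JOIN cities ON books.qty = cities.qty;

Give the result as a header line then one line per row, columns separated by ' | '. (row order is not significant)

After JOIN cities (2 rows):
books.yr | books.qty | books.rank | cities.qty | cities.kind | cities.score
50 | 6 | 3 | 6 | red | 8
1 | 6 | 3 | 6 | red | 8
After SELECT (2 rows):
books.qty
6
6

== RESULT ==
books.qty
6
6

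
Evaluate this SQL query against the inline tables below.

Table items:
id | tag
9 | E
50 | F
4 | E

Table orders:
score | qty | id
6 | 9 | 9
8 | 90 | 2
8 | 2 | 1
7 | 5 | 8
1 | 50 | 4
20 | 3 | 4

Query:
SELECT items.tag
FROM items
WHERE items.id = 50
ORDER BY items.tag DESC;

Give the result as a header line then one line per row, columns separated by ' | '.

After WHERE (1 rows):
items.id | items.tag
50 | F
After SELECT (1 rows):
items.tag
F
After ORDER BY (1 rows):
items.tag
F

== RESULT ==
items.tag
F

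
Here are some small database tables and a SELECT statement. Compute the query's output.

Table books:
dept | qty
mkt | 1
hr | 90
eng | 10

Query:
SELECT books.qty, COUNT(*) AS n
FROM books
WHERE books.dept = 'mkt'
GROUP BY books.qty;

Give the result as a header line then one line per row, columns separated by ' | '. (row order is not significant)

After WHERE (1 rows):
books.dept | books.qty
mkt | 1
After GROUP BY (1 rows):
books.qty | n
1 | 1

== RESULT ==
books.qty | n
1 | 1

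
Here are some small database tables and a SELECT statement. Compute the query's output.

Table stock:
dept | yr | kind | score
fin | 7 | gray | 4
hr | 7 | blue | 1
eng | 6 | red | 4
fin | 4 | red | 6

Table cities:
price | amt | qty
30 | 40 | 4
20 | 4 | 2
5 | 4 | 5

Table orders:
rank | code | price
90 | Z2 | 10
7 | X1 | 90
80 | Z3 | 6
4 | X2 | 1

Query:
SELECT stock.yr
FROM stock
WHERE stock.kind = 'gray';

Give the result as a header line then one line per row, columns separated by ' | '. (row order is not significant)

After WHERE (1 rows):
stock.dept | stock.yr | stock.kind | stock.score
fin | 7 | gray | 4
After SELECT (1 rows):
stock.yr
7

== RESULT ==
stock.yr
7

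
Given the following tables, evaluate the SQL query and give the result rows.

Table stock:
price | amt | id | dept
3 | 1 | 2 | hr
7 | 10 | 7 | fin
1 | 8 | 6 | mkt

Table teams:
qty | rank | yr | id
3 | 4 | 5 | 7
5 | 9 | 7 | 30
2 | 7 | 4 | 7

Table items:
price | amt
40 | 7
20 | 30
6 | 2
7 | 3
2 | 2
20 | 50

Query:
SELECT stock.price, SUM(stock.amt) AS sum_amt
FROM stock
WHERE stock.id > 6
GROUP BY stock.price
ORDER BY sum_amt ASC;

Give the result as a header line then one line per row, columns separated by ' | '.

After WHERE (1 rows):
stock.price | stock.amt | stock.id | stock.dept
7 | 10 | 7 | fin
After GROUP BY (1 rows):
stock.price | sum_amt
7 | 10
After ORDER BY (1 rows):
stock.price | sum_amt
7 | 10

== RESULT ==
stock.price | sum_amt
7 | 10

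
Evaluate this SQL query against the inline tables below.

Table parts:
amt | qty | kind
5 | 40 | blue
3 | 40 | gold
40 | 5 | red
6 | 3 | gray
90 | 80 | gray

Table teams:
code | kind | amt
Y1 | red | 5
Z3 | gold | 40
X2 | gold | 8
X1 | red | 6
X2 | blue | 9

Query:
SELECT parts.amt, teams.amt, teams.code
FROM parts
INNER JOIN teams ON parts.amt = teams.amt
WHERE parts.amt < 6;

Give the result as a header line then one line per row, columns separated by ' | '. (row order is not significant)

== RESULT ==
parts.amt | teams.amt | teams.code
5 | 5 | Y1

Derivation:
After JOIN teams (3 rows):
parts.amt | parts.qty | parts.kind | teams.code | teams.kind | teams.amt
5 | 40 | blue | Y1 | red | 5
40 | 5 | red | Z3 | gold | 40
6 | 3 | gray | X1 | red | 6
After WHERE (1 rows):
parts.amt | parts.qty | parts.kind | teams.code | teams.kind | teams.amt
5 | 40 | blue | Y1 | red | 5
After SELECT (1 rows):
parts.amt | teams.amt | teams.code
5 | 5 | Y1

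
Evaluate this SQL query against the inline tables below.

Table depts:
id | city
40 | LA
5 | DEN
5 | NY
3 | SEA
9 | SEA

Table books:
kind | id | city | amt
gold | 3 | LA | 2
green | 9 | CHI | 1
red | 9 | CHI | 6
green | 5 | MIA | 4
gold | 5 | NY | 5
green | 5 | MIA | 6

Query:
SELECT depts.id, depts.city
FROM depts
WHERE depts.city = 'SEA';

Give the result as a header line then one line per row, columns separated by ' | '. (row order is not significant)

After WHERE (2 rows):
depts.id | depts.city
3 | SEA
9 | SEA
After SELECT (2 rows):
depts.id | depts.city
3 | SEA
9 | SEA

== RESULT ==
depts.id | depts.city
3 | SEA
9 | SEA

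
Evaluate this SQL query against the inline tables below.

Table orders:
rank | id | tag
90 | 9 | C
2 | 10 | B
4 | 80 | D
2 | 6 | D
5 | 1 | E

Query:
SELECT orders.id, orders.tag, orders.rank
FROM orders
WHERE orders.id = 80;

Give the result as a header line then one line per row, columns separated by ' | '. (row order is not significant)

After WHERE (1 rows):
orders.rank | orders.id | orders.tag
4 | 80 | D
After SELECT (1 rows):
orders.id | orders.tag | orders.rank
80 | D | 4

== RESULT ==
orders.id | orders.tag | orders.rank
80 | D | 4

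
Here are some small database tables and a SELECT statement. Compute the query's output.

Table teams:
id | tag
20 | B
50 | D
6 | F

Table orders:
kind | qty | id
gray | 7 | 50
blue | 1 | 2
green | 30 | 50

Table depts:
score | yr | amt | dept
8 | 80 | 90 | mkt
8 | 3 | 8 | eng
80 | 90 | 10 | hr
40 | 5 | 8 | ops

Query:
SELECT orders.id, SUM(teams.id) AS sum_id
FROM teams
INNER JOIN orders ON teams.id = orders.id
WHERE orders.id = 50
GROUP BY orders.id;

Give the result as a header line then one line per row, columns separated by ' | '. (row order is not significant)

After JOIN orders (2 rows):
teams.id | teams.tag | orders.kind | orders.qty | orders.id
50 | D | gray | 7 | 50
50 | D | green | 30 | 50
After WHERE (2 rows):
teams.id | teams.tag | orders.kind | orders.qty | orders.id
50 | D | gray | 7 | 50
50 | D | green | 30 | 50
After GROUP BY (1 rows):
orders.id | sum_id
50 | 100

== RESULT ==
orders.id | sum_id
50 | 100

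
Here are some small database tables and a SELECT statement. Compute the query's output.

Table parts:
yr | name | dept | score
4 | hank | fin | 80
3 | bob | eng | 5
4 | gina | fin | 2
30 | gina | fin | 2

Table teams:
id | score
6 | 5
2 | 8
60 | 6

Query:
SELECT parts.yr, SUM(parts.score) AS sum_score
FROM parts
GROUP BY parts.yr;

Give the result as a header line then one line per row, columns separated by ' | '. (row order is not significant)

After GROUP BY (3 rows):
parts.yr | sum_score
4 | 82
3 | 5
30 | 2

== RESULT ==
parts.yr | sum_score
4 | 82
3 | 5
30 | 2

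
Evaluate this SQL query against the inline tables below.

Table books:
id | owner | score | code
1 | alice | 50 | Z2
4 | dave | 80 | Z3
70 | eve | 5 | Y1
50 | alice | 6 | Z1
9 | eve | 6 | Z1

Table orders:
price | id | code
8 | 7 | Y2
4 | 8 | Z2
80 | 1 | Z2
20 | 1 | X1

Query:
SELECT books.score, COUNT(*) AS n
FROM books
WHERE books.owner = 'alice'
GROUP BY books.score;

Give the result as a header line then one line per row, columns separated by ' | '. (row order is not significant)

== RESULT ==
books.score | n
50 | 1
6 | 1

Derivation:
After WHERE (2 rows):
books.id | books.owner | books.score | books.code
1 | alice | 50 | Z2
50 | alice | 6 | Z1
After GROUP BY (2 rows):
books.score | n
50 | 1
6 | 1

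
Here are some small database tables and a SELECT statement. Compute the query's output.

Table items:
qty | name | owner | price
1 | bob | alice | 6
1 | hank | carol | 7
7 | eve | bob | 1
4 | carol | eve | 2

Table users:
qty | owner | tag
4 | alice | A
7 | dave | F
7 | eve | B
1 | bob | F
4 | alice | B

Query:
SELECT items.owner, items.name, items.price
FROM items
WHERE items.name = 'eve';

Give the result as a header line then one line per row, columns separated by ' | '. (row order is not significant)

After WHERE (1 rows):
items.qty | items.name | items.owner | items.price
7 | eve | bob | 1
After SELECT (1 rows):
items.owner | items.name | items.price
bob | eve | 1

== RESULT ==
items.owner | items.name | items.price
bob | eve | 1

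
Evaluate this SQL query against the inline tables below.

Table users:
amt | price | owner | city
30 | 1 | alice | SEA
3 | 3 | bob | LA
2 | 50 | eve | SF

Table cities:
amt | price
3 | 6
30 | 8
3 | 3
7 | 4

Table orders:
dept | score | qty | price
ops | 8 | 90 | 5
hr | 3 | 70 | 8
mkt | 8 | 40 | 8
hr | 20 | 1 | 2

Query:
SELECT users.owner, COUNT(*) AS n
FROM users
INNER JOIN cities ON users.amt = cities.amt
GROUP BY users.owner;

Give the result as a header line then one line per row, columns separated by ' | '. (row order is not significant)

After JOIN cities (3 rows):
users.amt | users.price | users.owner | users.city | cities.amt | cities.price
30 | 1 | alice | SEA | 30 | 8
3 | 3 | bob | LA | 3 | 6
3 | 3 | bob | LA | 3 | 3
After GROUP BY (2 rows):
users.owner | n
alice | 1
bob | 2

== RESULT ==
users.owner | n
alice | 1
bob | 2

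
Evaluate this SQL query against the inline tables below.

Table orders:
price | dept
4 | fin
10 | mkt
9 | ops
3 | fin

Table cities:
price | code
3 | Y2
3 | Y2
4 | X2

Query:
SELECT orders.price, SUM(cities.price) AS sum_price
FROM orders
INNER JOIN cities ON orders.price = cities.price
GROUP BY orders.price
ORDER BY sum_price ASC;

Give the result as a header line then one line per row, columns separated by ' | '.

== RESULT ==
orders.price | sum_price
4 | 4
3 | 6

Derivation:
After JOIN cities (3 rows):
orders.price | orders.dept | cities.price | cities.code
4 | fin | 4 | X2
3 | fin | 3 | Y2
3 | fin | 3 | Y2
After GROUP BY (2 rows):
orders.price | sum_price
4 | 4
3 | 6
After ORDER BY (2 rows):
orders.price | sum_price
4 | 4
3 | 6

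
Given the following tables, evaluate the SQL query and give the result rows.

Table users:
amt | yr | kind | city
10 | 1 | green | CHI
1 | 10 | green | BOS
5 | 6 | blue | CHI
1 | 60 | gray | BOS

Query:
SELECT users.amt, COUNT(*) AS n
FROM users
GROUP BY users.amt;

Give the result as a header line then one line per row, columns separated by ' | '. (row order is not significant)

== RESULT ==
users.amt | n
10 | 1
1 | 2
5 | 1

Derivation:
After GROUP BY (3 rows):
users.amt | n
10 | 1
1 | 2
5 | 1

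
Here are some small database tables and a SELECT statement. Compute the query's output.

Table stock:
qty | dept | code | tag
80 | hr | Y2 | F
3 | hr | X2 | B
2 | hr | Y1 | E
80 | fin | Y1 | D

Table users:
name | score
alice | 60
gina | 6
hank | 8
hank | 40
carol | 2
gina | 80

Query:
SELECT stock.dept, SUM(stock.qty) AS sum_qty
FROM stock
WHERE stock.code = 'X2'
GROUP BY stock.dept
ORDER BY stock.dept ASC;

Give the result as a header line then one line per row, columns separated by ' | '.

After WHERE (1 rows):
stock.qty | stock.dept | stock.code | stock.tag
3 | hr | X2 | B
After GROUP BY (1 rows):
stock.dept | sum_qty
hr | 3
After ORDER BY (1 rows):
stock.dept | sum_qty
hr | 3

== RESULT ==
stock.dept | sum_qty
hr | 3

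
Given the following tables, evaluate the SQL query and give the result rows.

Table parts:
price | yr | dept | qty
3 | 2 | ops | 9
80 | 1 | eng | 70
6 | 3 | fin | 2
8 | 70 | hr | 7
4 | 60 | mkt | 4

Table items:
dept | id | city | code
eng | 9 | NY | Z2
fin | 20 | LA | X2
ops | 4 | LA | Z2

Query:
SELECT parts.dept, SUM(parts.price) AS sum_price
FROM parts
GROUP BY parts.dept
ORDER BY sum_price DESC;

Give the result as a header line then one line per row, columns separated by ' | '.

== RESULT ==
parts.dept | sum_price
eng | 80
hr | 8
fin | 6
mkt | 4
ops | 3

Derivation:
After GROUP BY (5 rows):
parts.dept | sum_price
ops | 3
eng | 80
fin | 6
hr | 8
mkt | 4
After ORDER BY (5 rows):
parts.dept | sum_price
eng | 80
hr | 8
fin | 6
mkt | 4
ops | 3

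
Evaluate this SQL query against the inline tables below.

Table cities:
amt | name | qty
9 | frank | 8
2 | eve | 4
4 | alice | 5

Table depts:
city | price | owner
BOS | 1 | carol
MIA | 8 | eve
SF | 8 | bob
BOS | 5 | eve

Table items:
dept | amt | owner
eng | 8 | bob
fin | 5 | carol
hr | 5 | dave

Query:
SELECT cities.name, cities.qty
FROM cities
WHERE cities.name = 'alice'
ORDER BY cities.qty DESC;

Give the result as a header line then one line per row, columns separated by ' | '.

== RESULT ==
cities.name | cities.qty
alice | 5

Derivation:
After WHERE (1 rows):
cities.amt | cities.name | cities.qty
4 | alice | 5
After SELECT (1 rows):
cities.name | cities.qty
alice | 5
After ORDER BY (1 rows):
cities.name | cities.qty
alice | 5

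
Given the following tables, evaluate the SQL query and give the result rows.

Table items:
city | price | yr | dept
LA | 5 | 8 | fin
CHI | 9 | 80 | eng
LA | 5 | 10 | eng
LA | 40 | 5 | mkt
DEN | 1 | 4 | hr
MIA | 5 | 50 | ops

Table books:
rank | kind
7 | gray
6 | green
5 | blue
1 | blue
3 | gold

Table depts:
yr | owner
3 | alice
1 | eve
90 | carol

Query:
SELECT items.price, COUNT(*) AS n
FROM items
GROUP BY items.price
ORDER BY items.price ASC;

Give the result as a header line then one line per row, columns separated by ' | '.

== RESULT ==
items.price | n
1 | 1
5 | 3
9 | 1
40 | 1

Derivation:
After GROUP BY (4 rows):
items.price | n
5 | 3
9 | 1
40 | 1
1 | 1
After ORDER BY (4 rows):
items.price | n
1 | 1
5 | 3
9 | 1
40 | 1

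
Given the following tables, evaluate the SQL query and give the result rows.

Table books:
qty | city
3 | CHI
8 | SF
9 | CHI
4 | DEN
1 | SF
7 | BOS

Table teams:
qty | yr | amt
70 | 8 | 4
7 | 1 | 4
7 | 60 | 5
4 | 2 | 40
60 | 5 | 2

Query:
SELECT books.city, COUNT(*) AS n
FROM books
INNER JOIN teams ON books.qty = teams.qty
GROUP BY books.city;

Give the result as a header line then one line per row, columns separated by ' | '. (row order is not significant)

After JOIN teams (3 rows):
books.qty | books.city | teams.qty | teams.yr | teams.amt
4 | DEN | 4 | 2 | 40
7 | BOS | 7 | 1 | 4
7 | BOS | 7 | 60 | 5
After GROUP BY (2 rows):
books.city | n
DEN | 1
BOS | 2

== RESULT ==
books.city | n
DEN | 1
BOS | 2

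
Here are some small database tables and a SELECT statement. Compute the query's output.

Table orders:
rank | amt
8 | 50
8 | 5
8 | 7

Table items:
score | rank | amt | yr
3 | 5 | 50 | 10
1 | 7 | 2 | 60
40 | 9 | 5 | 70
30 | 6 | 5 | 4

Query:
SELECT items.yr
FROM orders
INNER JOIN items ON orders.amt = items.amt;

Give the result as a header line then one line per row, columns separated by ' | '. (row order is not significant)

== RESULT ==
items.yr
10
70
4

Derivation:
After JOIN items (3 rows):
orders.rank | orders.amt | items.score | items.rank | items.amt | items.yr
8 | 50 | 3 | 5 | 50 | 10
8 | 5 | 40 | 9 | 5 | 70
8 | 5 | 30 | 6 | 5 | 4
After SELECT (3 rows):
items.yr
10
70
4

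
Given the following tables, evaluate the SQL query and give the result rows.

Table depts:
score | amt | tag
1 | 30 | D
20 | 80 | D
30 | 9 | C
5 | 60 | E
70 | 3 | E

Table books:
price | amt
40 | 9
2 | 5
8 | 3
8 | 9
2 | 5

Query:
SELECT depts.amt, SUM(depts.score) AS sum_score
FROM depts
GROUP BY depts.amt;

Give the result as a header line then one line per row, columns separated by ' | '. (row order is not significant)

After GROUP BY (5 rows):
depts.amt | sum_score
30 | 1
80 | 20
9 | 30
60 | 5
3 | 70

== RESULT ==
depts.amt | sum_score
30 | 1
80 | 20
9 | 30
60 | 5
3 | 70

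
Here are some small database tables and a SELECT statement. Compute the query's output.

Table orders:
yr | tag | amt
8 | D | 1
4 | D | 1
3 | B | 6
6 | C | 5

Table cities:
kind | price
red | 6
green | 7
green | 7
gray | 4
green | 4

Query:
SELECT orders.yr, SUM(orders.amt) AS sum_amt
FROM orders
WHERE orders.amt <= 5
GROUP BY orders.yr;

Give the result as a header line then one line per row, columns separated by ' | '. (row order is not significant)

After WHERE (3 rows):
orders.yr | orders.tag | orders.amt
8 | D | 1
4 | D | 1
6 | C | 5
After GROUP BY (3 rows):
orders.yr | sum_amt
8 | 1
4 | 1
6 | 5

== RESULT ==
orders.yr | sum_amt
8 | 1
4 | 1
6 | 5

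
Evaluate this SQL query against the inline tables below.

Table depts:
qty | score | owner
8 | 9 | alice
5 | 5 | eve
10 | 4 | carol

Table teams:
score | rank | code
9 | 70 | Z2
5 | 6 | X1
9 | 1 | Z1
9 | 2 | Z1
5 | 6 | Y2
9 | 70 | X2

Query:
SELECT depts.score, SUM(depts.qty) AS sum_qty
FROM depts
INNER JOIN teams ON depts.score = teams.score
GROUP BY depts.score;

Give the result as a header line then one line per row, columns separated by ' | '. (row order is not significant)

After JOIN teams (6 rows):
depts.qty | depts.score | depts.owner | teams.score | teams.rank | teams.code
8 | 9 | alice | 9 | 70 | Z2
8 | 9 | alice | 9 | 1 | Z1
8 | 9 | alice | 9 | 2 | Z1
8 | 9 | alice | 9 | 70 | X2
5 | 5 | eve | 5 | 6 | X1
5 | 5 | eve | 5 | 6 | Y2
After GROUP BY (2 rows):
depts.score | sum_qty
9 | 32
5 | 10

== RESULT ==
depts.score | sum_qty
9 | 32
5 | 10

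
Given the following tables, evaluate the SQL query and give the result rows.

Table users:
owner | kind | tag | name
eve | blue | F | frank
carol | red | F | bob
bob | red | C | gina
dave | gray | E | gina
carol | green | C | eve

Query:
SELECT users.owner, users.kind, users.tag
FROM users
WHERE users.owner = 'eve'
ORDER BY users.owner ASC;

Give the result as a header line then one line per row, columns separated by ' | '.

After WHERE (1 rows):
users.owner | users.kind | users.tag | users.name
eve | blue | F | frank
After SELECT (1 rows):
users.owner | users.kind | users.tag
eve | blue | F
After ORDER BY (1 rows):
users.owner | users.kind | users.tag
eve | blue | F

== RESULT ==
users.owner | users.kind | users.tag
eve | blue | F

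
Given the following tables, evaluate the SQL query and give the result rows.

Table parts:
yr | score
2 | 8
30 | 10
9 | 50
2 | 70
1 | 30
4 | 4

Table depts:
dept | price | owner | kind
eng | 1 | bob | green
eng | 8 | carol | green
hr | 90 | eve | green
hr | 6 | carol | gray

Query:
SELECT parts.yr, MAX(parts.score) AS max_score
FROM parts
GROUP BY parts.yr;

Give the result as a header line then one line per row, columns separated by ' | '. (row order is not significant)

After GROUP BY (5 rows):
parts.yr | max_score
2 | 70
30 | 10
9 | 50
1 | 30
4 | 4

== RESULT ==
parts.yr | max_score
2 | 70
30 | 10
9 | 50
1 | 30
4 | 4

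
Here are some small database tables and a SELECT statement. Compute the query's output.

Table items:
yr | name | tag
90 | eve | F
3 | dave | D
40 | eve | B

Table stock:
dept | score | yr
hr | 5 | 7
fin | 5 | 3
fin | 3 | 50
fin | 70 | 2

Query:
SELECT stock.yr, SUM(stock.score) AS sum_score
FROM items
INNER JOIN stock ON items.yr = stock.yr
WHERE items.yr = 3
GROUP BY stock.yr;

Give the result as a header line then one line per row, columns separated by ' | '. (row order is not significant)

== RESULT ==
stock.yr | sum_score
3 | 5

Derivation:
After JOIN stock (1 rows):
items.yr | items.name | items.tag | stock.dept | stock.score | stock.yr
3 | dave | D | fin | 5 | 3
After WHERE (1 rows):
items.yr | items.name | items.tag | stock.dept | stock.score | stock.yr
3 | dave | D | fin | 5 | 3
After GROUP BY (1 rows):
stock.yr | sum_score
3 | 5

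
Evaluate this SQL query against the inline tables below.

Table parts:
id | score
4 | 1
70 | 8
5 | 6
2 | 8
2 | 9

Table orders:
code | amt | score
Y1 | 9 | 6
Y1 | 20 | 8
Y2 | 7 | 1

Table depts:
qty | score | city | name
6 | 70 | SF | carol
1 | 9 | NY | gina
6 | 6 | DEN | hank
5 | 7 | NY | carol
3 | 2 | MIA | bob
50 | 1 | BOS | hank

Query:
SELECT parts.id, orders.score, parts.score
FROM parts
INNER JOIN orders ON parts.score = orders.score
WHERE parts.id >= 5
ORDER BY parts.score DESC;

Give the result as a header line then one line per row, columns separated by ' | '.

After JOIN orders (4 rows):
parts.id | parts.score | orders.code | orders.amt | orders.score
4 | 1 | Y2 | 7 | 1
70 | 8 | Y1 | 20 | 8
5 | 6 | Y1 | 9 | 6
2 | 8 | Y1 | 20 | 8
After WHERE (2 rows):
parts.id | parts.score | orders.code | orders.amt | orders.score
70 | 8 | Y1 | 20 | 8
5 | 6 | Y1 | 9 | 6
After SELECT (2 rows):
parts.id | orders.score | parts.score
70 | 8 | 8
5 | 6 | 6
After ORDER BY (2 rows):
parts.id | orders.score | parts.score
70 | 8 | 8
5 | 6 | 6

== RESULT ==
parts.id | orders.score | parts.score
70 | 8 | 8
5 | 6 | 6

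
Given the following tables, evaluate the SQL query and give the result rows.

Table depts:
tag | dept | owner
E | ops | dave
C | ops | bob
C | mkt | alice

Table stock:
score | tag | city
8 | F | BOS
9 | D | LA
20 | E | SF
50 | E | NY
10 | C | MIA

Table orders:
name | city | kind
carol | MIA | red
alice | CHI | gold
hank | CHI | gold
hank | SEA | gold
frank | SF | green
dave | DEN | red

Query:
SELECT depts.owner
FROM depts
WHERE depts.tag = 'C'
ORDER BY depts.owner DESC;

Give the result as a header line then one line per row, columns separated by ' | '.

== RESULT ==
depts.owner
bob
alice

Derivation:
After WHERE (2 rows):
depts.tag | depts.dept | depts.owner
C | ops | bob
C | mkt | alice
After SELECT (2 rows):
depts.owner
bob
alice
After ORDER BY (2 rows):
depts.owner
bob
alice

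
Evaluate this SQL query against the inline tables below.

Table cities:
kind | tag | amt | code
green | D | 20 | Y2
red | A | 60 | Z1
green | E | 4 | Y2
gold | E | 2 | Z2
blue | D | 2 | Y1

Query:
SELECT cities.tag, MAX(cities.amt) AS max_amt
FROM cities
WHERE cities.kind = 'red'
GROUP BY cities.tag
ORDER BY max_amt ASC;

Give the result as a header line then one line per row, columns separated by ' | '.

== RESULT ==
cities.tag | max_amt
A | 60

Derivation:
After WHERE (1 rows):
cities.kind | cities.tag | cities.amt | cities.code
red | A | 60 | Z1
After GROUP BY (1 rows):
cities.tag | max_amt
A | 60
After ORDER BY (1 rows):
cities.tag | max_amt
A | 60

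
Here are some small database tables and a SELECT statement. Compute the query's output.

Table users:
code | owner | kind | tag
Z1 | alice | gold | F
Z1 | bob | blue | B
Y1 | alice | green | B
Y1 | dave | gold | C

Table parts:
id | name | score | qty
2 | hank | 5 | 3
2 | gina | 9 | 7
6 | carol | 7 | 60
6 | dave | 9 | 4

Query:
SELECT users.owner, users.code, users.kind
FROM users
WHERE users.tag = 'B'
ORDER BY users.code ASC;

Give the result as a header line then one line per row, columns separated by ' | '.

== RESULT ==
users.owner | users.code | users.kind
alice | Y1 | green
bob | Z1 | blue

Derivation:
After WHERE (2 rows):
users.code | users.owner | users.kind | users.tag
Z1 | bob | blue | B
Y1 | alice | green | B
After SELECT (2 rows):
users.owner | users.code | users.kind
bob | Z1 | blue
alice | Y1 | green
After ORDER BY (2 rows):
users.owner | users.code | users.kind
alice | Y1 | green
bob | Z1 | blue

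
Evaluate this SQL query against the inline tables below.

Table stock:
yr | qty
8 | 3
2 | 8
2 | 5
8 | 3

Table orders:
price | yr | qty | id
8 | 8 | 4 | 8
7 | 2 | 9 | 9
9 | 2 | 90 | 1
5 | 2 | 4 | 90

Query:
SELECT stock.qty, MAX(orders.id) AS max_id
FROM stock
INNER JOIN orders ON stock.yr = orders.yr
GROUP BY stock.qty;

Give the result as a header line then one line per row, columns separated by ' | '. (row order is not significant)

After JOIN orders (8 rows):
stock.yr | stock.qty | orders.price | orders.yr | orders.qty | orders.id
8 | 3 | 8 | 8 | 4 | 8
2 | 8 | 7 | 2 | 9 | 9
2 | 8 | 9 | 2 | 90 | 1
2 | 8 | 5 | 2 | 4 | 90
2 | 5 | 7 | 2 | 9 | 9
2 | 5 | 9 | 2 | 90 | 1
2 | 5 | 5 | 2 | 4 | 90
8 | 3 | 8 | 8 | 4 | 8
After GROUP BY (3 rows):
stock.qty | max_id
3 | 8
8 | 90
5 | 90

== RESULT ==
stock.qty | max_id
3 | 8
8 | 90
5 | 90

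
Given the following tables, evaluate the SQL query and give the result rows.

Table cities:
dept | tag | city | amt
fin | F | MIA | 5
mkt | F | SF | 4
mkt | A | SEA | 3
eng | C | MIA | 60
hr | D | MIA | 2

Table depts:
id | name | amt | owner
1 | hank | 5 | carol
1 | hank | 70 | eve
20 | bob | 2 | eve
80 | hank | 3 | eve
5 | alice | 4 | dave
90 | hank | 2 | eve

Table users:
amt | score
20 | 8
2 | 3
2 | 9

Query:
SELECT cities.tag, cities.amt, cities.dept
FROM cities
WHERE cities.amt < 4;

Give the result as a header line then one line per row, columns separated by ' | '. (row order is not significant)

After WHERE (2 rows):
cities.dept | cities.tag | cities.city | cities.amt
mkt | A | SEA | 3
hr | D | MIA | 2
After SELECT (2 rows):
cities.tag | cities.amt | cities.dept
A | 3 | mkt
D | 2 | hr

== RESULT ==
cities.tag | cities.amt | cities.dept
A | 3 | mkt
D | 2 | hr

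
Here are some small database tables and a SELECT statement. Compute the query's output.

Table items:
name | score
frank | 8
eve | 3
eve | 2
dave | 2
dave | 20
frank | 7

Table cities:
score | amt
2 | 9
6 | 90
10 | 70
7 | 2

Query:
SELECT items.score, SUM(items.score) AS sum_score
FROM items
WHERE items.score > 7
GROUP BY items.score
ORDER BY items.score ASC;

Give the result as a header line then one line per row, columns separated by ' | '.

== RESULT ==
items.score | sum_score
8 | 8
20 | 20

Derivation:
After WHERE (2 rows):
items.name | items.score
frank | 8
dave | 20
After GROUP BY (2 rows):
items.score | sum_score
8 | 8
20 | 20
After ORDER BY (2 rows):
items.score | sum_score
8 | 8
20 | 20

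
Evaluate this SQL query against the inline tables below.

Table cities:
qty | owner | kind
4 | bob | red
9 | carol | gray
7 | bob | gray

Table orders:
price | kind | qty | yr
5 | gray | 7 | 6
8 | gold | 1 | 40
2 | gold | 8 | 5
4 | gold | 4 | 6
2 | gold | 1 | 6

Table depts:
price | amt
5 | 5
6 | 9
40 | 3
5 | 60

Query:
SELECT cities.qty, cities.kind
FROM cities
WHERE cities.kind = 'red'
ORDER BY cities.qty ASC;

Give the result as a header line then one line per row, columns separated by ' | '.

After WHERE (1 rows):
cities.qty | cities.owner | cities.kind
4 | bob | red
After SELECT (1 rows):
cities.qty | cities.kind
4 | red
After ORDER BY (1 rows):
cities.qty | cities.kind
4 | red

== RESULT ==
cities.qty | cities.kind
4 | red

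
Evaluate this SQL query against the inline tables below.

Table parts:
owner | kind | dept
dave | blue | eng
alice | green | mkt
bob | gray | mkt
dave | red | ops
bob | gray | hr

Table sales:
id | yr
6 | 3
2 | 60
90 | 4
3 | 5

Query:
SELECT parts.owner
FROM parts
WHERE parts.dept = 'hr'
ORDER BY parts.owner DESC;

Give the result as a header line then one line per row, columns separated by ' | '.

== RESULT ==
parts.owner
bob

Derivation:
After WHERE (1 rows):
parts.owner | parts.kind | parts.dept
bob | gray | hr
After SELECT (1 rows):
parts.owner
bob
After ORDER BY (1 rows):
parts.owner
bob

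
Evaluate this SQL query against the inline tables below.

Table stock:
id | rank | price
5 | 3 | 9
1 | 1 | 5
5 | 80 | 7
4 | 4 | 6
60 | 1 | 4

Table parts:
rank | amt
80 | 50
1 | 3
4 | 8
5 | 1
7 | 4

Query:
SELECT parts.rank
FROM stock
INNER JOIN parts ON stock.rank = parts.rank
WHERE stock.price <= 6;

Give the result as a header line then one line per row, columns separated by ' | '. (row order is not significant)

After JOIN parts (4 rows):
stock.id | stock.rank | stock.price | parts.rank | parts.amt
1 | 1 | 5 | 1 | 3
5 | 80 | 7 | 80 | 50
4 | 4 | 6 | 4 | 8
60 | 1 | 4 | 1 | 3
After WHERE (3 rows):
stock.id | stock.rank | stock.price | parts.rank | parts.amt
1 | 1 | 5 | 1 | 3
4 | 4 | 6 | 4 | 8
60 | 1 | 4 | 1 | 3
After SELECT (3 rows):
parts.rank
1
4
1

== RESULT ==
parts.rank
1
4
1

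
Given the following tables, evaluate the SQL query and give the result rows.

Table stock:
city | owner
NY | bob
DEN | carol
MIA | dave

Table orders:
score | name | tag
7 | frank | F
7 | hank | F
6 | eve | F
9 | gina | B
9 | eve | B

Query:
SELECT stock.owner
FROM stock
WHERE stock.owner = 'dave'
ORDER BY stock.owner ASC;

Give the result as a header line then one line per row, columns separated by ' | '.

After WHERE (1 rows):
stock.city | stock.owner
MIA | dave
After SELECT (1 rows):
stock.owner
dave
After ORDER BY (1 rows):
stock.owner
dave

== RESULT ==
stock.owner
dave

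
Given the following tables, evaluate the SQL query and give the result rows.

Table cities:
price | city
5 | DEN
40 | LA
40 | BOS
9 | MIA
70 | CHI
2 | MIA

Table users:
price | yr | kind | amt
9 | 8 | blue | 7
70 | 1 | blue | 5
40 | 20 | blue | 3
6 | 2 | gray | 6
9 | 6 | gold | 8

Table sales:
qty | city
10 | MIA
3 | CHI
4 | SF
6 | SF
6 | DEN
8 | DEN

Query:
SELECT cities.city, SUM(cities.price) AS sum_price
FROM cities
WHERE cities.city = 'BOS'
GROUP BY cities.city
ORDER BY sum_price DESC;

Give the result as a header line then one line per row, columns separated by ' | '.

== RESULT ==
cities.city | sum_price
BOS | 40

Derivation:
After WHERE (1 rows):
cities.price | cities.city
40 | BOS
After GROUP BY (1 rows):
cities.city | sum_price
BOS | 40
After ORDER BY (1 rows):
cities.city | sum_price
BOS | 40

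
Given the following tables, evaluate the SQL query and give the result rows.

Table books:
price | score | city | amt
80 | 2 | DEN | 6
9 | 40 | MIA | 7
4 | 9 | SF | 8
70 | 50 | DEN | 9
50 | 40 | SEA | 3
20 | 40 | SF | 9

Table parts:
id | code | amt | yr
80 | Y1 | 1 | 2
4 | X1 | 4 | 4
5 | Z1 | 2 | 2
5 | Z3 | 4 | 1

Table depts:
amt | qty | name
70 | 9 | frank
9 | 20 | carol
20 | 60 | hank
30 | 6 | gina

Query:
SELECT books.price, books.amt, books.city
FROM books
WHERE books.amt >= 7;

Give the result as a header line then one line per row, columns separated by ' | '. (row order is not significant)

== RESULT ==
books.price | books.amt | books.city
9 | 7 | MIA
4 | 8 | SF
70 | 9 | DEN
20 | 9 | SF

Derivation:
After WHERE (4 rows):
books.price | books.score | books.city | books.amt
9 | 40 | MIA | 7
4 | 9 | SF | 8
70 | 50 | DEN | 9
20 | 40 | SF | 9
After SELECT (4 rows):
books.price | books.amt | books.city
9 | 7 | MIA
4 | 8 | SF
70 | 9 | DEN
20 | 9 | SF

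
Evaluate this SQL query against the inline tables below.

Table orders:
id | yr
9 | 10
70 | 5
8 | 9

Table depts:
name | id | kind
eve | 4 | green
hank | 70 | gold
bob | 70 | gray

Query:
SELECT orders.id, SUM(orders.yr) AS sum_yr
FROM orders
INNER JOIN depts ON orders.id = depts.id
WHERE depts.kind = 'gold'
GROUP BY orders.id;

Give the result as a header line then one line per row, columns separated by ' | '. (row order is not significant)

== RESULT ==
orders.id | sum_yr
70 | 5

Derivation:
After JOIN depts (2 rows):
orders.id | orders.yr | depts.name | depts.id | depts.kind
70 | 5 | hank | 70 | gold
70 | 5 | bob | 70 | gray
After WHERE (1 rows):
orders.id | orders.yr | depts.name | depts.id | depts.kind
70 | 5 | hank | 70 | gold
After GROUP BY (1 rows):
orders.id | sum_yr
70 | 5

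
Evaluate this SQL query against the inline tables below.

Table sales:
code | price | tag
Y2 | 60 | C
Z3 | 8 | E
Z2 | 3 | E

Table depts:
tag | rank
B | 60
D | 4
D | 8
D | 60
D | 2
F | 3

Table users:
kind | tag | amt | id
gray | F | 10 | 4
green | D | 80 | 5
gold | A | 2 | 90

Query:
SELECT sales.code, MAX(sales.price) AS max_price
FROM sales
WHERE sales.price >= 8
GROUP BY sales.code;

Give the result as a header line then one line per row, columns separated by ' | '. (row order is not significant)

After WHERE (2 rows):
sales.code | sales.price | sales.tag
Y2 | 60 | C
Z3 | 8 | E
After GROUP BY (2 rows):
sales.code | max_price
Y2 | 60
Z3 | 8

== RESULT ==
sales.code | max_price
Y2 | 60
Z3 | 8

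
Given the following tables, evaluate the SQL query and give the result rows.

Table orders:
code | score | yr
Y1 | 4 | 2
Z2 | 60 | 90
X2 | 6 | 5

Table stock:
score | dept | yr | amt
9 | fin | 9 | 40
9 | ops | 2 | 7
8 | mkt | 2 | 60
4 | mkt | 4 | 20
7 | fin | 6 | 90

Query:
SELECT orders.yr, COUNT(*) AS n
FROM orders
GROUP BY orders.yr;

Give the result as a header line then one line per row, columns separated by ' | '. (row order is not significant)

After GROUP BY (3 rows):
orders.yr | n
2 | 1
90 | 1
5 | 1

== RESULT ==
orders.yr | n
2 | 1
90 | 1
5 | 1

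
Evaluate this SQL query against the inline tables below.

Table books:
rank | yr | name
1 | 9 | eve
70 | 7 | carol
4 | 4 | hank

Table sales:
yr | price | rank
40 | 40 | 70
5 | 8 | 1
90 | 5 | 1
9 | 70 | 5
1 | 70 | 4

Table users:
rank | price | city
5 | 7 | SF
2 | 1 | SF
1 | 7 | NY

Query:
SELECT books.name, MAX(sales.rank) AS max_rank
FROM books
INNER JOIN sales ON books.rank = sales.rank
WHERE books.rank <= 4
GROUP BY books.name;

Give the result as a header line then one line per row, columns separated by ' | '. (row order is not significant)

After JOIN sales (4 rows):
books.rank | books.yr | books.name | sales.yr | sales.price | sales.rank
1 | 9 | eve | 5 | 8 | 1
1 | 9 | eve | 90 | 5 | 1
70 | 7 | carol | 40 | 40 | 70
4 | 4 | hank | 1 | 70 | 4
After WHERE (3 rows):
books.rank | books.yr | books.name | sales.yr | sales.price | sales.rank
1 | 9 | eve | 5 | 8 | 1
1 | 9 | eve | 90 | 5 | 1
4 | 4 | hank | 1 | 70 | 4
After GROUP BY (2 rows):
books.name | max_rank
eve | 1
hank | 4

== RESULT ==
books.name | max_rank
eve | 1
hank | 4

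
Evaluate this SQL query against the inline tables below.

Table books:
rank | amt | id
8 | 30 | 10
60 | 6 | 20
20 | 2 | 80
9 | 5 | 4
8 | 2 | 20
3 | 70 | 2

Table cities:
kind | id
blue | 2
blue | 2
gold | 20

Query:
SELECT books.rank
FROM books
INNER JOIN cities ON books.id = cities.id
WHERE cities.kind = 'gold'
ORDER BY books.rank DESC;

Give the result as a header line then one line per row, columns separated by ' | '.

== RESULT ==
books.rank
60
8

Derivation:
After JOIN cities (4 rows):
books.rank | books.amt | books.id | cities.kind | cities.id
60 | 6 | 20 | gold | 20
8 | 2 | 20 | gold | 20
3 | 70 | 2 | blue | 2
3 | 70 | 2 | blue | 2
After WHERE (2 rows):
books.rank | books.amt | books.id | cities.kind | cities.id
60 | 6 | 20 | gold | 20
8 | 2 | 20 | gold | 20
After SELECT (2 rows):
books.rank
60
8
After ORDER BY (2 rows):
books.rank
60
8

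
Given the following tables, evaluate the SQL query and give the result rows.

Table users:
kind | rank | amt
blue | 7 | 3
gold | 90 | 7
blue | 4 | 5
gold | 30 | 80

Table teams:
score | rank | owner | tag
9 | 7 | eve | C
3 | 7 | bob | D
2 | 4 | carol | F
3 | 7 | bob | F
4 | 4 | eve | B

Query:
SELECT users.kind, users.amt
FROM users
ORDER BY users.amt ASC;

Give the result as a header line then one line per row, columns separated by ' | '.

After SELECT (4 rows):
users.kind | users.amt
blue | 3
gold | 7
blue | 5
gold | 80
After ORDER BY (4 rows):
users.kind | users.amt
blue | 3
blue | 5
gold | 7
gold | 80

== RESULT ==
users.kind | users.amt
blue | 3
blue | 5
gold | 7
gold | 80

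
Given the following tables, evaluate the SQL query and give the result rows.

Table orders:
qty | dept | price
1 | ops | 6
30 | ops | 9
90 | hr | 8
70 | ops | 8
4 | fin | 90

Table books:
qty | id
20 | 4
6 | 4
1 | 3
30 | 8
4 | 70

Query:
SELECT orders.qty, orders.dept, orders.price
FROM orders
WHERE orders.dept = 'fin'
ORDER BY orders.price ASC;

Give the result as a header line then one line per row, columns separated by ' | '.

== RESULT ==
orders.qty | orders.dept | orders.price
4 | fin | 90

Derivation:
After WHERE (1 rows):
orders.qty | orders.dept | orders.price
4 | fin | 90
After SELECT (1 rows):
orders.qty | orders.dept | orders.price
4 | fin | 90
After ORDER BY (1 rows):
orders.qty | orders.dept | orders.price
4 | fin | 90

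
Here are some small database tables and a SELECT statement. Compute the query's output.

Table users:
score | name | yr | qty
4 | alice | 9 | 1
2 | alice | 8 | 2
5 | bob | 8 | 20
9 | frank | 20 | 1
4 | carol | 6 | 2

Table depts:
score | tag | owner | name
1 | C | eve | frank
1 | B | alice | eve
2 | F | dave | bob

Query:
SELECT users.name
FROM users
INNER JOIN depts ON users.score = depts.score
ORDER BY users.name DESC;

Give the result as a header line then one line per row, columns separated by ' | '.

After JOIN depts (1 rows):
users.score | users.name | users.yr | users.qty | depts.score | depts.tag | depts.owner | depts.name
2 | alice | 8 | 2 | 2 | F | dave | bob
After SELECT (1 rows):
users.name
alice
After ORDER BY (1 rows):
users.name
alice

== RESULT ==
users.name
alice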